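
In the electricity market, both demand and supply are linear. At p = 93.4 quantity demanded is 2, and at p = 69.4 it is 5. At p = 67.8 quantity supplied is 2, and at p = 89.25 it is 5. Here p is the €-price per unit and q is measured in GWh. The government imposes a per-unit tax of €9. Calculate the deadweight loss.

Demand slope = (69.4 − 93.4)/(5 − 2) = −8, so p = 109.4 − 8q.
Supply slope = (89.25 − 67.8)/(5 − 2) = 7.15, so p = 53.5 + 7.15q.
Competitive equilibrium: 109.4 − 8q = 53.5 + 7.15q → q* = 3.6898, p* = 79.8818.
With the tax, the buyer price exceeds the seller price by 9: (109.4 − 8q) − (53.5 + 7.15q) = 9 → q' = 3.0957.
Δq = 3.6898 − 3.0957 = 0.5941; the wedge equals the tax, 9.
The triangle = ½ × 0.5941 × 9 = €2.67.

€2.67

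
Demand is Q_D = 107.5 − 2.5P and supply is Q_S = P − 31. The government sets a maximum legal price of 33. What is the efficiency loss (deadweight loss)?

In inverse form: demand P = 43 − 0.4Q, supply P = 31 + Q.
Competitive equilibrium: 43 − 0.4Q = 31 + Q → Q* = 8.5714, P* = 39.5714.
At the ceiling P = 33, quantity supplied = (33 − 31)/1 = 2.
Willingness to pay at Q' = 2: 43 − 0.4·2 = 42.2.
ΔQ = 8.5714 − 2 = 6.5714; wedge = 42.2 − 33 = 9.2.
Welfare loss = ½ × 6.5714 × 9.2 = 30.23.

30.23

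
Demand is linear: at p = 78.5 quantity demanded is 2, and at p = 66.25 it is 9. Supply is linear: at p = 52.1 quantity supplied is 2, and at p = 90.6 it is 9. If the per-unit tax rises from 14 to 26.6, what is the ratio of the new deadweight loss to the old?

3.61

Demand slope = (66.25 − 78.5)/(9 − 2) = −1.75, so p = 82 − 1.75q.
Supply slope = (90.6 − 52.1)/(9 − 2) = 5.5, so p = 41.1 + 5.5q.
Competitive equilibrium: 82 − 1.75q = 41.1 + 5.5q → q* = 5.6414, p* = 72.1276.
For a per-unit tax t: Δq = t/7.25, so DWL = ½·t·(t/7.25) = t²/14.5.
At t = 14: DWL = 13.517. At t = 26.6: DWL = 48.797.
Ratio = (26.6/14)² = 3.61.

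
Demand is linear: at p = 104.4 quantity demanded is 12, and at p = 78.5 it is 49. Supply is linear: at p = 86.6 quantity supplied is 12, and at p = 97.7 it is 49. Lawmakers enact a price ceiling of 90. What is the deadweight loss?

20.91

Demand slope = (78.5 − 104.4)/(49 − 12) = −0.7, so p = 112.8 − 0.7q.
Supply slope = (97.7 − 86.6)/(49 − 12) = 0.3, so p = 83 + 0.3q.
Competitive equilibrium: 112.8 − 0.7q = 83 + 0.3q → q* = 29.8, p* = 91.94.
At the ceiling p = 90, quantity supplied = (90 − 83)/0.3 = 23.3333.
Willingness to pay at q' = 23.3333: 112.8 − 0.7·23.3333 = 96.4667.
Δq = 29.8 − 23.3333 = 6.4667; wedge = 96.4667 − 90 = 6.4667.
The triangle = ½ × 6.4667 × 6.4667 = 20.91.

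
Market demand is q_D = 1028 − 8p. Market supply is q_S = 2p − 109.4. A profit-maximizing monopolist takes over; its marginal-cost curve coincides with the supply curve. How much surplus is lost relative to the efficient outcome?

121.032

In inverse form: demand p = 128.5 − 0.125q, supply p = 54.7 + 0.5q.
Competitive equilibrium: 128.5 − 0.125q = 54.7 + 0.5q → q* = 118.08, p* = 113.74.
Marginal revenue: MR = 128.5 − 0.25q. Set MR = MC: 128.5 − 0.25q = 54.7 + 0.5q → q_m = 98.4.
Price p_m = 128.5 − 0.125·98.4 = 116.2; MC(q_m) = 54.7 + 0.5·98.4 = 103.9.
Competitive q* = 118.08, so Δq = 19.68; wedge = 116.2 − 103.9 = 12.3.
Welfare loss = ½ × 19.68 × 12.3 = 121.032.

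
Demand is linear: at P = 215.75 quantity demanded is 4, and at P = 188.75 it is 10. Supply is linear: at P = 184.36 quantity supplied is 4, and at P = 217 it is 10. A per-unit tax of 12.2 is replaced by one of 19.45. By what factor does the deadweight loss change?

Demand slope = (188.75 − 215.75)/(10 − 4) = −4.5, so P = 233.75 − 4.5Q.
Supply slope = (217 − 184.36)/(10 − 4) = 5.44, so P = 162.6 + 5.44Q.
Competitive equilibrium: 233.75 − 4.5Q = 162.6 + 5.44Q → Q* = 7.1579, P* = 201.5392.
For a per-unit tax t: ΔQ = t/9.94, so DWL = ½·t·(t/9.94) = t²/19.88.
At t = 12.2: DWL = 7.487. At t = 19.45: DWL = 19.029.
Ratio = (19.45/12.2)² = 2.542.

2.542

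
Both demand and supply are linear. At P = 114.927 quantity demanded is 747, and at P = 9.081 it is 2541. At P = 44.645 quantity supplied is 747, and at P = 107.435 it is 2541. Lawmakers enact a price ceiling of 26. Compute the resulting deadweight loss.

77052.35

Demand slope = (9.081 − 114.927)/(2541 − 747) = −0.059, so P = 159 − 0.059Q.
Supply slope = (107.435 − 44.645)/(2541 − 747) = 0.035, so P = 18.5 + 0.035Q.
Competitive equilibrium: 159 − 0.059Q = 18.5 + 0.035Q → Q* = 1494.68085, P* = 70.81383.
At the ceiling P = 26, quantity supplied = (26 − 18.5)/0.035 = 214.28571.
Willingness to pay at Q' = 214.28571: 159 − 0.059·214.28571 = 146.35714.
ΔQ = 1494.68085 − 214.28571 = 1280.39514; wedge = 146.35714 − 26 = 120.35714.
Welfare loss = ½ × 1280.39514 × 120.35714 = 77052.35.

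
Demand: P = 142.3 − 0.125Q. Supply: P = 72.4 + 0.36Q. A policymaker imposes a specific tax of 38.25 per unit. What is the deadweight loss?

Competitive equilibrium: 142.3 − 0.125Q = 72.4 + 0.36Q → Q* = 144.1237, P* = 124.2845.
With the tax, the buyer price exceeds the seller price by 38.25: (142.3 − 0.125Q) − (72.4 + 0.36Q) = 38.25 → Q' = 65.2577.
ΔQ = 144.1237 − 65.2577 = 78.866; the wedge equals the tax, 38.25.
The triangle = ½ × 78.866 × 38.25 = 1508.31.

1508.31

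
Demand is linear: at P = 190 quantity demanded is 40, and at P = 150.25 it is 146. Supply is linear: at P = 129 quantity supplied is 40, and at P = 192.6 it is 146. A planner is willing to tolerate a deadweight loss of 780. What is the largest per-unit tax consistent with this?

Demand slope = (150.25 − 190)/(146 − 40) = −0.375, so P = 205 − 0.375Q.
Supply slope = (192.6 − 129)/(146 − 40) = 0.6, so P = 105 + 0.6Q.
Competitive equilibrium: 205 − 0.375Q = 105 + 0.6Q → Q* = 102.5641, P* = 166.5385.
A tax t gives ΔQ = t/0.975 and wedge t, so DWL = t²/1.95.
t²/1.95 = 780 → t² = 1521 → t = 39.

39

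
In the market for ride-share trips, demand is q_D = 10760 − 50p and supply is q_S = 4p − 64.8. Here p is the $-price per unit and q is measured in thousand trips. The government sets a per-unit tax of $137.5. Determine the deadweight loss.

$35011.57 thousand

In inverse form: demand p = 215.2 − 0.02q, supply p = 16.2 + 0.25q.
Competitive equilibrium: 215.2 − 0.02q = 16.2 + 0.25q → q* = 737.037, p* = 200.4593.
With the tax, the buyer price exceeds the seller price by 137.5: (215.2 − 0.02q) − (16.2 + 0.25q) = 137.5 → q' = 227.7778.
Δq = 737.037 − 227.7778 = 509.2592; the wedge equals the tax, 137.5.
The triangle = ½ × 509.2592 × 137.5 = $35011.57 thousand.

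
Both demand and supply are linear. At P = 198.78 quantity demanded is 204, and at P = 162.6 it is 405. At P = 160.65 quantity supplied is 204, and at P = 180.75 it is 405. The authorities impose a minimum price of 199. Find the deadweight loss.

Demand slope = (162.6 − 198.78)/(405 − 204) = −0.18, so P = 235.5 − 0.18Q.
Supply slope = (180.75 − 160.65)/(405 − 204) = 0.1, so P = 140.25 + 0.1Q.
Competitive equilibrium: 235.5 − 0.18Q = 140.25 + 0.1Q → Q* = 340.1786, P* = 174.2679.
At the floor P = 199, quantity demanded = (235.5 − 199)/0.18 = 202.7778.
Sellers' marginal cost at Q' = 202.7778: 140.25 + 0.1·202.7778 = 160.5278.
ΔQ = 340.1786 − 202.7778 = 137.4008; wedge = 199 − 160.5278 = 38.4722.
Deadweight loss = ½ × 137.4008 × 38.4722 = 2643.06.

2643.06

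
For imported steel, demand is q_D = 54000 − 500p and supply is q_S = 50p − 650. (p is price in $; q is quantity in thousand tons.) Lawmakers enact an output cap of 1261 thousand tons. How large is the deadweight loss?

In inverse form: demand p = 108 − 0.002q, supply p = 13 + 0.02q.
Competitive equilibrium: 108 − 0.002q = 13 + 0.02q → q* = 4318.1818, p* = 99.3636.
At q = 1261: demand price = 108 − 0.002·1261 = 105.478; supply price = 13 + 0.02·1261 = 38.22.
Δq = 4318.1818 − 1261 = 3057.1818; wedge = 105.478 − 38.22 = 67.258.
The triangle = ½ × 3057.1818 × 67.258 = $102809.97 thousand.

$102809.97 thousand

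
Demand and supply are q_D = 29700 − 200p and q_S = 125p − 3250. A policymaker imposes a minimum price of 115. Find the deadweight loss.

In inverse form: demand p = 148.5 − 0.005q, supply p = 26 + 0.008q.
Competitive equilibrium: 148.5 − 0.005q = 26 + 0.008q → q* = 9423.0769, p* = 101.3846.
At the floor p = 115, quantity demanded = (148.5 − 115)/0.005 = 6700.
Sellers' marginal cost at q' = 6700: 26 + 0.008·6700 = 79.6.
Δq = 9423.0769 − 6700 = 2723.0769; wedge = 115 − 79.6 = 35.4.
The triangle = ½ × 2723.0769 × 35.4 = 48198.46.

48198.46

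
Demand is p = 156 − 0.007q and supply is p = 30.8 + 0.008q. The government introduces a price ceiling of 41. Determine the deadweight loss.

Competitive equilibrium: 156 − 0.007q = 30.8 + 0.008q → q* = 8346.6667, p* = 97.5733.
At the ceiling p = 41, quantity supplied = (41 − 30.8)/0.008 = 1275.
Willingness to pay at q' = 1275: 156 − 0.007·1275 = 147.075.
Δq = 8346.6667 − 1275 = 7071.6667; wedge = 147.075 − 41 = 106.075.
The triangle = ½ × 7071.6667 × 106.075 = 375063.52.

375063.52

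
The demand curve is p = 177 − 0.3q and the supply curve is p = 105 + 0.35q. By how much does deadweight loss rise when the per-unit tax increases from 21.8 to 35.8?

620.31

Competitive equilibrium: 177 − 0.3q = 105 + 0.35q → q* = 110.7692, p* = 143.7692.
For a per-unit tax t: Δq = t/0.65, so DWL = ½·t·(t/0.65) = t²/1.3.
At t = 21.8: DWL = 365.569. At t = 35.8: DWL = 985.877.
Increase = 985.877 − 365.569 = 620.31.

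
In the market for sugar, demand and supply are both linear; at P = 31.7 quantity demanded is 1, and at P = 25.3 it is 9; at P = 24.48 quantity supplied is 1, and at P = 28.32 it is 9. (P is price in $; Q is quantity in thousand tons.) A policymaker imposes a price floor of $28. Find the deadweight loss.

Demand slope = (25.3 − 31.7)/(9 − 1) = −0.8, so P = 32.5 − 0.8Q.
Supply slope = (28.32 − 24.48)/(9 − 1) = 0.48, so P = 24 + 0.48Q.
Competitive equilibrium: 32.5 − 0.8Q = 24 + 0.48Q → Q* = 6.6406, P* = 27.1875.
At the floor P = 28, quantity demanded = (32.5 − 28)/0.8 = 5.625.
Sellers' marginal cost at Q' = 5.625: 24 + 0.48·5.625 = 26.7.
ΔQ = 6.6406 − 5.625 = 1.0156; wedge = 28 − 26.7 = 1.3.
Welfare loss = ½ × 1.0156 × 1.3 = $0.66 thousand.

$0.66 thousand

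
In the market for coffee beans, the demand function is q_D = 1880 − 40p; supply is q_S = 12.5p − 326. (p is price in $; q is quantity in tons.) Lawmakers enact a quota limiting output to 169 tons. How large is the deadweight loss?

In inverse form: demand p = 47 − 0.025q, supply p = 26.08 + 0.08q.
Competitive equilibrium: 47 − 0.025q = 26.08 + 0.08q → q* = 199.2381, p* = 42.019.
At q = 169: demand price = 47 − 0.025·169 = 42.775; supply price = 26.08 + 0.08·169 = 39.6.
Δq = 199.2381 − 169 = 30.2381; wedge = 42.775 − 39.6 = 3.175.
DWL = ½ × 30.2381 × 3.175 = $48.

$48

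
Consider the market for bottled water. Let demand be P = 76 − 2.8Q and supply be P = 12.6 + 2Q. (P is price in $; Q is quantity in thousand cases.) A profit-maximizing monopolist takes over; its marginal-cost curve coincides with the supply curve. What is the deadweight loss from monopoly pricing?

$56.83 thousand

Competitive equilibrium: 76 − 2.8Q = 12.6 + 2Q → Q* = 13.2083, P* = 39.0167.
Marginal revenue: MR = 76 − 5.6Q. Set MR = MC: 76 − 5.6Q = 12.6 + 2Q → Q_m = 8.3421.
Price P_m = 76 − 2.8·8.3421 = 52.6421; MC(Q_m) = 12.6 + 2·8.3421 = 29.2842.
Competitive Q* = 13.2083, so ΔQ = 4.8662; wedge = 52.6421 − 29.2842 = 23.3579.
The triangle = ½ × 4.8662 × 23.3579 = $56.83 thousand.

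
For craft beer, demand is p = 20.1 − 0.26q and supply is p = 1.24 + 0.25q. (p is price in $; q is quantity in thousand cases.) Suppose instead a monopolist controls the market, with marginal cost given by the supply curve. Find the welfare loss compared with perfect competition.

$39.76 thousand

Competitive equilibrium: 20.1 − 0.26q = 1.24 + 0.25q → q* = 36.9804, p* = 10.4851.
Marginal revenue: MR = 20.1 − 0.52q. Set MR = MC: 20.1 − 0.52q = 1.24 + 0.25q → q_m = 24.4935.
Price p_m = 20.1 − 0.26·24.4935 = 13.7317; MC(q_m) = 1.24 + 0.25·24.4935 = 7.3634.
Competitive q* = 36.9804, so Δq = 12.4869; wedge = 13.7317 − 7.3634 = 6.3683.
DWL = ½ × 12.4869 × 6.3683 = $39.76 thousand.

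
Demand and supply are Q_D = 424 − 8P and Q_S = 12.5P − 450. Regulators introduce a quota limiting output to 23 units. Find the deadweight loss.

368.10

In inverse form: demand P = 53 − 0.125Q, supply P = 36 + 0.08Q.
Competitive equilibrium: 53 − 0.125Q = 36 + 0.08Q → Q* = 82.9268, P* = 42.6341.
At Q = 23: demand price = 53 − 0.125·23 = 50.125; supply price = 36 + 0.08·23 = 37.84.
ΔQ = 82.9268 − 23 = 59.9268; wedge = 50.125 − 37.84 = 12.285.
Welfare loss = ½ × 59.9268 × 12.285 = 368.10.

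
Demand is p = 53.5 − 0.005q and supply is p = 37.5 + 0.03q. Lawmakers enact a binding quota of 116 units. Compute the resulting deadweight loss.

Competitive equilibrium: 53.5 − 0.005q = 37.5 + 0.03q → q* = 457.1429, p* = 51.2143.
At q = 116: demand price = 53.5 − 0.005·116 = 52.92; supply price = 37.5 + 0.03·116 = 40.98.
Δq = 457.1429 − 116 = 341.1429; wedge = 52.92 − 40.98 = 11.94.
The triangle = ½ × 341.1429 × 11.94 = 2036.62.

2036.62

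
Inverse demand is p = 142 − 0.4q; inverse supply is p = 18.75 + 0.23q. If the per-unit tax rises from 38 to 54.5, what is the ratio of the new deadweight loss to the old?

Competitive equilibrium: 142 − 0.4q = 18.75 + 0.23q → q* = 195.6349, p* = 63.746.
For a per-unit tax t: Δq = t/0.63, so DWL = ½·t·(t/0.63) = t²/1.26.
At t = 38: DWL = 1146.032. At t = 54.5: DWL = 2357.341.
Ratio = (54.5/38)² = 2.057.

2.057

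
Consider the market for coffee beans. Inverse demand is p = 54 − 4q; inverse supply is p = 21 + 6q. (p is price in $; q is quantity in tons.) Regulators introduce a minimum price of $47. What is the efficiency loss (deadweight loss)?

$12.01

Competitive equilibrium: 54 − 4q = 21 + 6q → q* = 3.3, p* = 40.8.
At the floor p = 47, quantity demanded = (54 − 47)/4 = 1.75.
Sellers' marginal cost at q' = 1.75: 21 + 6·1.75 = 31.5.
Δq = 3.3 − 1.75 = 1.55; wedge = 47 − 31.5 = 15.5.
Deadweight loss = ½ × 1.55 × 15.5 = $12.01.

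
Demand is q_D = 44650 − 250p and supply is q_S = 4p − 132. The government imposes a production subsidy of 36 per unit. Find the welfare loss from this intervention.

2551.18

In inverse form: demand p = 178.6 − 0.004q, supply p = 33 + 0.25q.
Competitive equilibrium: 178.6 − 0.004q = 33 + 0.25q → q* = 573.2283, p* = 176.3071.
The subsidy lowers effective supply by 36: p = 0.25q − 3.
New quantity: 178.6 − 0.004q = 0.25q − 3 → q' = 714.9606.
Overproduction Δq = 714.9606 − 573.2283 = 141.7323; wedge = subsidy = 36.
The triangle = ½ × 141.7323 × 36 = 2551.18.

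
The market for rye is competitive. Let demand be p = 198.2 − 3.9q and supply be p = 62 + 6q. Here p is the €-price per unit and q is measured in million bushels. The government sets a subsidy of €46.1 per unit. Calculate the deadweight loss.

€107.33 million

Competitive equilibrium: 198.2 − 3.9q = 62 + 6q → q* = 13.7576, p* = 144.5455.
The subsidy lowers effective supply by 46.1: p = 15.9 + 6q.
New quantity: 198.2 − 3.9q = 15.9 + 6q → q' = 18.4141.
Overproduction Δq = 18.4141 − 13.7576 = 4.6565; wedge = subsidy = 46.1.
Deadweight loss = ½ × 4.6565 × 46.1 = €107.33 million.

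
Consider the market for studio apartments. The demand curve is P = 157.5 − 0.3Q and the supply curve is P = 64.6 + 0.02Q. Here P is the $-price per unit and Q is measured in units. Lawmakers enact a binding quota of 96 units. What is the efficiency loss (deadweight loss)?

Competitive equilibrium: 157.5 − 0.3Q = 64.6 + 0.02Q → Q* = 290.3125, P* = 70.4063.
At Q = 96: demand price = 157.5 − 0.3·96 = 128.7; supply price = 64.6 + 0.02·96 = 66.52.
ΔQ = 290.3125 − 96 = 194.3125; wedge = 128.7 − 66.52 = 62.18.
Welfare loss = ½ × 194.3125 × 62.18 = $6041.18.

$6041.18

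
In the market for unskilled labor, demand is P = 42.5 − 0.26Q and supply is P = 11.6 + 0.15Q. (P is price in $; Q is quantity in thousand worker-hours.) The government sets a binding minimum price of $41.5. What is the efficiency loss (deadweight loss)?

$1048.59 thousand

Competitive equilibrium: 42.5 − 0.26Q = 11.6 + 0.15Q → Q* = 75.3659, P* = 22.9049.
At the floor P = 41.5, quantity demanded = (42.5 − 41.5)/0.26 = 3.8462.
Sellers' marginal cost at Q' = 3.8462: 11.6 + 0.15·3.8462 = 12.1769.
ΔQ = 75.3659 − 3.8462 = 71.5197; wedge = 41.5 − 12.1769 = 29.3231.
The triangle = ½ × 71.5197 × 29.3231 = $1048.59 thousand.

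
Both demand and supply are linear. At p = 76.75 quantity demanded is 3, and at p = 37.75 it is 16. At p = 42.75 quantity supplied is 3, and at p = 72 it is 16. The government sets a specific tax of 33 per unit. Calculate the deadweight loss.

Demand slope = (37.75 − 76.75)/(16 − 3) = −3, so p = 85.75 − 3q.
Supply slope = (72 − 42.75)/(16 − 3) = 2.25, so p = 36 + 2.25q.
Competitive equilibrium: 85.75 − 3q = 36 + 2.25q → q* = 9.4762, p* = 57.3214.
With the tax, the buyer price exceeds the seller price by 33: (85.75 − 3q) − (36 + 2.25q) = 33 → q' = 3.1905.
Δq = 9.4762 − 3.1905 = 6.2857; the wedge equals the tax, 33.
Deadweight loss = ½ × 6.2857 × 33 = 103.71.

103.71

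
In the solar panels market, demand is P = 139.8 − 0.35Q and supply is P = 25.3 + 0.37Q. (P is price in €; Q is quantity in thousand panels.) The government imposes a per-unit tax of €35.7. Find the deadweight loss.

€885.06 thousand

Competitive equilibrium: 139.8 − 0.35Q = 25.3 + 0.37Q → Q* = 159.0278, P* = 84.1403.
With the tax, the buyer price exceeds the seller price by 35.7: (139.8 − 0.35Q) − (25.3 + 0.37Q) = 35.7 → Q' = 109.4444.
ΔQ = 159.0278 − 109.4444 = 49.5834; the wedge equals the tax, 35.7.
Deadweight loss = ½ × 49.5834 × 35.7 = €885.06 thousand.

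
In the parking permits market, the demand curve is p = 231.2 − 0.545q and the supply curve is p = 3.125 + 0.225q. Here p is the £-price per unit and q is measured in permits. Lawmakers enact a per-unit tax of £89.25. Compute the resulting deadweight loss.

£5172.44

Competitive equilibrium: 231.2 − 0.545q = 3.125 + 0.225q → q* = 296.2013, p* = 69.7703.
With the tax, the buyer price exceeds the seller price by 89.25: (231.2 − 0.545q) − (3.125 + 0.225q) = 89.25 → q' = 180.2922.
Δq = 296.2013 − 180.2922 = 115.9091; the wedge equals the tax, 89.25.
Welfare loss = ½ × 115.9091 × 89.25 = £5172.44.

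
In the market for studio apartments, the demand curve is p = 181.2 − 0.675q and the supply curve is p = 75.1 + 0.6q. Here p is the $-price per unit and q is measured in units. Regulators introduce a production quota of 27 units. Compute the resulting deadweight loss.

Competitive equilibrium: 181.2 − 0.675q = 75.1 + 0.6q → q* = 83.2157, p* = 125.0294.
At q = 27: demand price = 181.2 − 0.675·27 = 162.975; supply price = 75.1 + 0.6·27 = 91.3.
Δq = 83.2157 − 27 = 56.2157; wedge = 162.975 − 91.3 = 71.675.
The triangle = ½ × 56.2157 × 71.675 = $2014.63.

$2014.63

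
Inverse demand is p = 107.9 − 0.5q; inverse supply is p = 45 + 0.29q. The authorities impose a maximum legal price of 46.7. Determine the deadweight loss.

Competitive equilibrium: 107.9 − 0.5q = 45 + 0.29q → q* = 79.6203, p* = 68.0899.
At the ceiling p = 46.7, quantity supplied = (46.7 − 45)/0.29 = 5.8621.
Willingness to pay at q' = 5.8621: 107.9 − 0.5·5.8621 = 104.969.
Δq = 79.6203 − 5.8621 = 73.7582; wedge = 104.969 − 46.7 = 58.269.
Welfare loss = ½ × 73.7582 × 58.269 = 2148.91.

2148.91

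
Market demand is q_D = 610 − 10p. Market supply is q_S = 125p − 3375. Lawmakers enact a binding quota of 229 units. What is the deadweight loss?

397.67

In inverse form: demand p = 61 − 0.1q, supply p = 27 + 0.008q.
Competitive equilibrium: 61 − 0.1q = 27 + 0.008q → q* = 314.8148, p* = 29.5185.
At q = 229: demand price = 61 − 0.1·229 = 38.1; supply price = 27 + 0.008·229 = 28.832.
Δq = 314.8148 − 229 = 85.8148; wedge = 38.1 − 28.832 = 9.268.
Welfare loss = ½ × 85.8148 × 9.268 = 397.67.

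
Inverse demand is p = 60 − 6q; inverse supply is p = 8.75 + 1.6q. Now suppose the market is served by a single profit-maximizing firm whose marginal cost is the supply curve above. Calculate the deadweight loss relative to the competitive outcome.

Competitive equilibrium: 60 − 6q = 8.75 + 1.6q → q* = 6.7434, p* = 19.5395.
Marginal revenue: MR = 60 − 12q. Set MR = MC: 60 − 12q = 8.75 + 1.6q → q_m = 3.7684.
Price p_m = 60 − 6·3.7684 = 37.3896; MC(q_m) = 8.75 + 1.6·3.7684 = 14.7794.
Competitive q* = 6.7434, so Δq = 2.975; wedge = 37.3896 − 14.7794 = 22.6102.
DWL = ½ × 2.975 × 22.6102 = 33.63.

33.63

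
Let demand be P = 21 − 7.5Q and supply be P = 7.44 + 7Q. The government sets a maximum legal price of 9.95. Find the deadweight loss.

2.41

Competitive equilibrium: 21 − 7.5Q = 7.44 + 7Q → Q* = 0.9352, P* = 13.9862.
At the ceiling P = 9.95, quantity supplied = (9.95 − 7.44)/7 = 0.3586.
Willingness to pay at Q' = 0.3586: 21 − 7.5·0.3586 = 18.3105.
ΔQ = 0.9352 − 0.3586 = 0.5766; wedge = 18.3105 − 9.95 = 8.3605.
DWL = ½ × 0.5766 × 8.3605 = 2.41.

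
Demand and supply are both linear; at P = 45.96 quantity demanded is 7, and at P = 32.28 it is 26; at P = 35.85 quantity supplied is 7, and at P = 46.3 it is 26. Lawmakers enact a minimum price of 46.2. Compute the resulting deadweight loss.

43.68

Demand slope = (32.28 − 45.96)/(26 − 7) = −0.72, so P = 51 − 0.72Q.
Supply slope = (46.3 − 35.85)/(26 − 7) = 0.55, so P = 32 + 0.55Q.
Competitive equilibrium: 51 − 0.72Q = 32 + 0.55Q → Q* = 14.9606, P* = 40.2283.
At the floor P = 46.2, quantity demanded = (51 − 46.2)/0.72 = 6.6667.
Sellers' marginal cost at Q' = 6.6667: 32 + 0.55·6.6667 = 35.6667.
ΔQ = 14.9606 − 6.6667 = 8.2939; wedge = 46.2 − 35.6667 = 10.5333.
DWL = ½ × 8.2939 × 10.5333 = 43.68.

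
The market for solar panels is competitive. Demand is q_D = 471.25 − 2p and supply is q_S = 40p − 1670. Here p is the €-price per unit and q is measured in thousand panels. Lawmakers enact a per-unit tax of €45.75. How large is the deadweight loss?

In inverse form: demand p = 235.625 − 0.5q, supply p = 41.75 + 0.025q.
Competitive equilibrium: 235.625 − 0.5q = 41.75 + 0.025q → q* = 369.2857, p* = 50.9821.
With the tax, the buyer price exceeds the seller price by 45.75: (235.625 − 0.5q) − (41.75 + 0.025q) = 45.75 → q' = 282.1429.
Δq = 369.2857 − 282.1429 = 87.1428; the wedge equals the tax, 45.75.
Welfare loss = ½ × 87.1428 × 45.75 = €1993.39 thousand.

€1993.39 thousand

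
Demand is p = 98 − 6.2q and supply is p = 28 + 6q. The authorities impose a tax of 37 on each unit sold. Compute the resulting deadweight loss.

Competitive equilibrium: 98 − 6.2q = 28 + 6q → q* = 5.7377, p* = 62.4262.
With the tax, the buyer price exceeds the seller price by 37: (98 − 6.2q) − (28 + 6q) = 37 → q' = 2.7049.
Δq = 5.7377 − 2.7049 = 3.0328; the wedge equals the tax, 37.
Deadweight loss = ½ × 3.0328 × 37 = 56.11.

56.11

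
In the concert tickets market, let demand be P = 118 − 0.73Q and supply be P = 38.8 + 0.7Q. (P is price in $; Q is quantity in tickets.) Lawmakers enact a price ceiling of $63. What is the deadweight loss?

Competitive equilibrium: 118 − 0.73Q = 38.8 + 0.7Q → Q* = 55.3846, P* = 77.5692.
At the ceiling P = 63, quantity supplied = (63 − 38.8)/0.7 = 34.5714.
Willingness to pay at Q' = 34.5714: 118 − 0.73·34.5714 = 92.7629.
ΔQ = 55.3846 − 34.5714 = 20.8132; wedge = 92.7629 − 63 = 29.7629.
The triangle = ½ × 20.8132 × 29.7629 = $309.73.

$309.73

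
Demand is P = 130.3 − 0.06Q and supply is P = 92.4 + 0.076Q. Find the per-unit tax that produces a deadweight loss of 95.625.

Competitive equilibrium: 130.3 − 0.06Q = 92.4 + 0.076Q → Q* = 278.6765, P* = 113.5794.
A tax t gives ΔQ = t/0.136 and wedge t, so DWL = t²/0.272.
t²/0.272 = 95.625 → t² = 26.01 → t = 5.1.

5.1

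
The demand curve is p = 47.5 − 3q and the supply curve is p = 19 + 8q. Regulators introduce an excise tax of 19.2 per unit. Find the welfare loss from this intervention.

Competitive equilibrium: 47.5 − 3q = 19 + 8q → q* = 2.5909, p* = 39.7273.
With the tax, the buyer price exceeds the seller price by 19.2: (47.5 − 3q) − (19 + 8q) = 19.2 → q' = 0.8455.
Δq = 2.5909 − 0.8455 = 1.7454; the wedge equals the tax, 19.2.
The triangle = ½ × 1.7454 × 19.2 = 16.76.

16.76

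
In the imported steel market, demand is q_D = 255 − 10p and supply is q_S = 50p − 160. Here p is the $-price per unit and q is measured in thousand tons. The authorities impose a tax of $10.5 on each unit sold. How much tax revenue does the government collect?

In inverse form: demand p = 25.5 − 0.1q, supply p = 3.2 + 0.02q.
Competitive equilibrium: 25.5 − 0.1q = 3.2 + 0.02q → q* = 185.8333, p* = 6.9167.
With the tax, the buyer price exceeds the seller price by 10.5: (25.5 − 0.1q) − (3.2 + 0.02q) = 10.5 → q' = 98.3333.
Tax revenue = 10.5 × 98.3333 = $1032.50 thousand.

$1032.50 thousand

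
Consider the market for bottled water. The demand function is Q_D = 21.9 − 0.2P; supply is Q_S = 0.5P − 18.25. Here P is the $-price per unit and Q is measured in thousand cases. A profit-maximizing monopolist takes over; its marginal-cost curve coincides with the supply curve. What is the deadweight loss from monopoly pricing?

$66.08 thousand

In inverse form: demand P = 109.5 − 5Q, supply P = 36.5 + 2Q.
Competitive equilibrium: 109.5 − 5Q = 36.5 + 2Q → Q* = 10.42857, P* = 57.35714.
Marginal revenue: MR = 109.5 − 10Q. Set MR = MC: 109.5 − 10Q = 36.5 + 2Q → Q_m = 6.08333.
Price P_m = 109.5 − 5·6.08333 = 79.08335; MC(Q_m) = 36.5 + 2·6.08333 = 48.66666.
Competitive Q* = 10.42857, so ΔQ = 4.34524; wedge = 79.08335 − 48.66666 = 30.41669.
DWL = ½ × 4.34524 × 30.41669 = $66.08 thousand.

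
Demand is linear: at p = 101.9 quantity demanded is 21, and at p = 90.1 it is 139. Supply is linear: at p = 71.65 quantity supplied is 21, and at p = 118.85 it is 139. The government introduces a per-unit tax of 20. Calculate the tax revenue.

830

Demand slope = (90.1 − 101.9)/(139 − 21) = −0.1, so p = 104 − 0.1q.
Supply slope = (118.85 − 71.65)/(139 − 21) = 0.4, so p = 63.25 + 0.4q.
Competitive equilibrium: 104 − 0.1q = 63.25 + 0.4q → q* = 81.5, p* = 95.85.
With the tax, the buyer price exceeds the seller price by 20: (104 − 0.1q) − (63.25 + 0.4q) = 20 → q' = 41.5.
Tax revenue = 20 × 41.5 = 830.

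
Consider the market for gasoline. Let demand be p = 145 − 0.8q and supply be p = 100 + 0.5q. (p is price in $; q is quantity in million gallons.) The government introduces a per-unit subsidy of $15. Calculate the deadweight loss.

$86.54 million

Competitive equilibrium: 145 − 0.8q = 100 + 0.5q → q* = 34.6154, p* = 117.3077.
The subsidy lowers effective supply by 15: p = 85 + 0.5q.
New quantity: 145 − 0.8q = 85 + 0.5q → q' = 46.1538.
Overproduction Δq = 46.1538 − 34.6154 = 11.5384; wedge = subsidy = 15.
Deadweight loss = ½ × 11.5384 × 15 = $86.54 million.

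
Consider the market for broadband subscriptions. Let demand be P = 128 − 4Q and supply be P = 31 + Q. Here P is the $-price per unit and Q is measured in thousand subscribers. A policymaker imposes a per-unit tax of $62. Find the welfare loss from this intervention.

Competitive equilibrium: 128 − 4Q = 31 + Q → Q* = 19.4, P* = 50.4.
With the tax, the buyer price exceeds the seller price by 62: (128 − 4Q) − (31 + Q) = 62 → Q' = 7.
ΔQ = 19.4 − 7 = 12.4; the wedge equals the tax, 62.
Deadweight loss = ½ × 12.4 × 62 = $384.40 thousand.

$384.40 thousand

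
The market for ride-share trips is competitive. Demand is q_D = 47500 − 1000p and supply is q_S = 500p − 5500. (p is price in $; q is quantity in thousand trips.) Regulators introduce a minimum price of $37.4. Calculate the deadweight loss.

$6406.67 thousand

In inverse form: demand p = 47.5 − 0.001q, supply p = 11 + 0.002q.
Competitive equilibrium: 47.5 − 0.001q = 11 + 0.002q → q* = 12166.6667, p* = 35.3333.
At the floor p = 37.4, quantity demanded = (47.5 − 37.4)/0.001 = 10100.
Sellers' marginal cost at q' = 10100: 11 + 0.002·10100 = 31.2.
Δq = 12166.6667 − 10100 = 2066.6667; wedge = 37.4 − 31.2 = 6.2.
DWL = ½ × 2066.6667 × 6.2 = $6406.67 thousand.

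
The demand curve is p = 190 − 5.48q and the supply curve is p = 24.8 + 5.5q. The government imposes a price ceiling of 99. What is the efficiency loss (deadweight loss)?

Competitive equilibrium: 190 − 5.48q = 24.8 + 5.5q → q* = 15.0455, p* = 107.5505.
At the ceiling p = 99, quantity supplied = (99 − 24.8)/5.5 = 13.4909.
Willingness to pay at q' = 13.4909: 190 − 5.48·13.4909 = 116.0699.
Δq = 15.0455 − 13.4909 = 1.5546; wedge = 116.0699 − 99 = 17.0699.
Welfare loss = ½ × 1.5546 × 17.0699 = 13.27.

13.27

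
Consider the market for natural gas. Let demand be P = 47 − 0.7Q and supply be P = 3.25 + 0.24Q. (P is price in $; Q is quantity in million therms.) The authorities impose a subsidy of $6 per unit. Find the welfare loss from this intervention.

$19.15 million

Competitive equilibrium: 47 − 0.7Q = 3.25 + 0.24Q → Q* = 46.5426, P* = 14.4202.
The subsidy lowers effective supply by 6: P = 0.24Q − 2.75.
New quantity: 47 − 0.7Q = 0.24Q − 2.75 → Q' = 52.9255.
Overproduction ΔQ = 52.9255 − 46.5426 = 6.3829; wedge = subsidy = 6.
Deadweight loss = ½ × 6.3829 × 6 = $19.15 million.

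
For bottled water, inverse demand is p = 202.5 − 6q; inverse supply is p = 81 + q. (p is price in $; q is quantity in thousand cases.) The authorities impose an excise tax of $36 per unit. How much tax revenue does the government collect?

$439.71 thousand

Competitive equilibrium: 202.5 − 6q = 81 + q → q* = 17.3571, p* = 98.3571.
With the tax, the buyer price exceeds the seller price by 36: (202.5 − 6q) − (81 + q) = 36 → q' = 12.2143.
Tax revenue = 36 × 12.2143 = $439.71 thousand.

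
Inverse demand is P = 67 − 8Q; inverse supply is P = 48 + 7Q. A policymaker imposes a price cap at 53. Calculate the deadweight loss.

2.29

Competitive equilibrium: 67 − 8Q = 48 + 7Q → Q* = 1.2667, P* = 56.8667.
At the ceiling P = 53, quantity supplied = (53 − 48)/7 = 0.7143.
Willingness to pay at Q' = 0.7143: 67 − 8·0.7143 = 61.2856.
ΔQ = 1.2667 − 0.7143 = 0.5524; wedge = 61.2856 − 53 = 8.2856.
Welfare loss = ½ × 0.5524 × 8.2856 = 2.29.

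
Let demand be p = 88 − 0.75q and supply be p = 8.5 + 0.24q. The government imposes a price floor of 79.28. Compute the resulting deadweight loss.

2334.64

Competitive equilibrium: 88 − 0.75q = 8.5 + 0.24q → q* = 80.303, p* = 27.7727.
At the floor p = 79.28, quantity demanded = (88 − 79.28)/0.75 = 11.6267.
Sellers' marginal cost at q' = 11.6267: 8.5 + 0.24·11.6267 = 11.2904.
Δq = 80.303 − 11.6267 = 68.6763; wedge = 79.28 − 11.2904 = 67.9896.
Deadweight loss = ½ × 68.6763 × 67.9896 = 2334.64.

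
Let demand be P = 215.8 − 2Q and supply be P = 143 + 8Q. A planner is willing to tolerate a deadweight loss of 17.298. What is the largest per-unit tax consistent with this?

Competitive equilibrium: 215.8 − 2Q = 143 + 8Q → Q* = 7.28, P* = 201.24.
A tax t gives ΔQ = t/10 and wedge t, so DWL = t²/20.
t²/20 = 17.298 → t² = 345.96 → t = 18.6.

18.6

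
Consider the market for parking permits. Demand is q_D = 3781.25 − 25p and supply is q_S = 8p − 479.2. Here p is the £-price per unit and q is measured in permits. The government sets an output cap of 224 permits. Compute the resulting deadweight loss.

£8964.46

In inverse form: demand p = 151.25 − 0.04q, supply p = 59.9 + 0.125q.
Competitive equilibrium: 151.25 − 0.04q = 59.9 + 0.125q → q* = 553.6364, p* = 129.1045.
At q = 224: demand price = 151.25 − 0.04·224 = 142.29; supply price = 59.9 + 0.125·224 = 87.9.
Δq = 553.6364 − 224 = 329.6364; wedge = 142.29 − 87.9 = 54.39.
Welfare loss = ½ × 329.6364 × 54.39 = £8964.46.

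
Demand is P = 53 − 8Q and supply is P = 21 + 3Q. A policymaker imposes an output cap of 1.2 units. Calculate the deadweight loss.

16.07

Competitive equilibrium: 53 − 8Q = 21 + 3Q → Q* = 2.9091, P* = 29.7273.
At Q = 1.2: demand price = 53 − 8·1.2 = 43.4; supply price = 21 + 3·1.2 = 24.6.
ΔQ = 2.9091 − 1.2 = 1.7091; wedge = 43.4 − 24.6 = 18.8.
Welfare loss = ½ × 1.7091 × 18.8 = 16.07.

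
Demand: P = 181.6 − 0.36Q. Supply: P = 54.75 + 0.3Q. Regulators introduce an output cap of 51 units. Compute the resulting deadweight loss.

6579.07

Competitive equilibrium: 181.6 − 0.36Q = 54.75 + 0.3Q → Q* = 192.197, P* = 112.4091.
At Q = 51: demand price = 181.6 − 0.36·51 = 163.24; supply price = 54.75 + 0.3·51 = 70.05.
ΔQ = 192.197 − 51 = 141.197; wedge = 163.24 − 70.05 = 93.19.
Deadweight loss = ½ × 141.197 × 93.19 = 6579.07.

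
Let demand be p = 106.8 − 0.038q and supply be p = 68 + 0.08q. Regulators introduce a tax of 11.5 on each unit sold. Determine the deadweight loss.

560.38

Competitive equilibrium: 106.8 − 0.038q = 68 + 0.08q → q* = 328.8136, p* = 94.3051.
With the tax, the buyer price exceeds the seller price by 11.5: (106.8 − 0.038q) − (68 + 0.08q) = 11.5 → q' = 231.3559.
Δq = 328.8136 − 231.3559 = 97.4577; the wedge equals the tax, 11.5.
Deadweight loss = ½ × 97.4577 × 11.5 = 560.38.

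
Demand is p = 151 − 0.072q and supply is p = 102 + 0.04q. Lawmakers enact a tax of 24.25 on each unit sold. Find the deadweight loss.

2625.28

Competitive equilibrium: 151 − 0.072q = 102 + 0.04q → q* = 437.5, p* = 119.5.
With the tax, the buyer price exceeds the seller price by 24.25: (151 − 0.072q) − (102 + 0.04q) = 24.25 → q' = 220.9821.
Δq = 437.5 − 220.9821 = 216.5179; the wedge equals the tax, 24.25.
The triangle = ½ × 216.5179 × 24.25 = 2625.28.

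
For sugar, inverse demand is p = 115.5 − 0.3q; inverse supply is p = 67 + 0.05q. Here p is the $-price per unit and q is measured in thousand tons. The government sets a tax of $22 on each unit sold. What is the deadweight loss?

$691.43 thousand

Competitive equilibrium: 115.5 − 0.3q = 67 + 0.05q → q* = 138.5714, p* = 73.9286.
With the tax, the buyer price exceeds the seller price by 22: (115.5 − 0.3q) − (67 + 0.05q) = 22 → q' = 75.7143.
Δq = 138.5714 − 75.7143 = 62.8571; the wedge equals the tax, 22.
The triangle = ½ × 62.8571 × 22 = $691.43 thousand.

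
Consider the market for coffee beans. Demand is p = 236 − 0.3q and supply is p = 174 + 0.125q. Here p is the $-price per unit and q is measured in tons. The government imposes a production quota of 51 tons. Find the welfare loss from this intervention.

Competitive equilibrium: 236 − 0.3q = 174 + 0.125q → q* = 145.8824, p* = 192.2353.
At q = 51: demand price = 236 − 0.3·51 = 220.7; supply price = 174 + 0.125·51 = 180.375.
Δq = 145.8824 − 51 = 94.8824; wedge = 220.7 − 180.375 = 40.325.
Deadweight loss = ½ × 94.8824 × 40.325 = $1913.07.

$1913.07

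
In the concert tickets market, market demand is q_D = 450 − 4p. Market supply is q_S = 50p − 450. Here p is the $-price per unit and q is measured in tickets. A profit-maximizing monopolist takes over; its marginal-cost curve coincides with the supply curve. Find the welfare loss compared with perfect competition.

$4585.22

In inverse form: demand p = 112.5 − 0.25q, supply p = 9 + 0.02q.
Competitive equilibrium: 112.5 − 0.25q = 9 + 0.02q → q* = 383.3333, p* = 16.6667.
Marginal revenue: MR = 112.5 − 0.5q. Set MR = MC: 112.5 − 0.5q = 9 + 0.02q → q_m = 199.0385.
Price p_m = 112.5 − 0.25·199.0385 = 62.7404; MC(q_m) = 9 + 0.02·199.0385 = 12.9808.
Competitive q* = 383.3333, so Δq = 184.2948; wedge = 62.7404 − 12.9808 = 49.7596.
DWL = ½ × 184.2948 × 49.7596 = $4585.22.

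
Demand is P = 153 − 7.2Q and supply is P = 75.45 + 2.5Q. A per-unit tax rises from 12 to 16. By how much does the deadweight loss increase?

Competitive equilibrium: 153 − 7.2Q = 75.45 + 2.5Q → Q* = 7.9948, P* = 95.4371.
For a per-unit tax t: ΔQ = t/9.7, so DWL = ½·t·(t/9.7) = t²/19.4.
At t = 12: DWL = 7.423. At t = 16: DWL = 13.196.
Increase = 13.196 − 7.423 = 5.77.

5.77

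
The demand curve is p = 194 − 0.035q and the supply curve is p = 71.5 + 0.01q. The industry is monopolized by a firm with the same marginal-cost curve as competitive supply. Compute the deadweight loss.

31914.33

Competitive equilibrium: 194 − 0.035q = 71.5 + 0.01q → q* = 2722.22222, p* = 98.72222.
Marginal revenue: MR = 194 − 0.07q. Set MR = MC: 194 − 0.07q = 71.5 + 0.01q → q_m = 1531.25.
Price p_m = 194 − 0.035·1531.25 = 140.40625; MC(q_m) = 71.5 + 0.01·1531.25 = 86.8125.
Competitive q* = 2722.22222, so Δq = 1190.97222; wedge = 140.40625 − 86.8125 = 53.59375.
Welfare loss = ½ × 1190.97222 × 53.59375 = 31914.33.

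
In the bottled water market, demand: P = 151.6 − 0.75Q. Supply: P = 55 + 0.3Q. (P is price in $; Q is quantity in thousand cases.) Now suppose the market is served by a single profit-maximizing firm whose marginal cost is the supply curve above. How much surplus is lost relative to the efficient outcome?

$771.46 thousand

Competitive equilibrium: 151.6 − 0.75Q = 55 + 0.3Q → Q* = 92, P* = 82.6.
Marginal revenue: MR = 151.6 − 1.5Q. Set MR = MC: 151.6 − 1.5Q = 55 + 0.3Q → Q_m = 53.6667.
Price P_m = 151.6 − 0.75·53.6667 = 111.35; MC(Q_m) = 55 + 0.3·53.6667 = 71.1.
Competitive Q* = 92, so ΔQ = 38.3333; wedge = 111.35 − 71.1 = 40.25.
Deadweight loss = ½ × 38.3333 × 40.25 = $771.46 thousand.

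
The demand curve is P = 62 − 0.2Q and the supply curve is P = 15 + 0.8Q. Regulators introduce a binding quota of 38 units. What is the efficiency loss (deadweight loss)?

40.50

Competitive equilibrium: 62 − 0.2Q = 15 + 0.8Q → Q* = 47, P* = 52.6.
At Q = 38: demand price = 62 − 0.2·38 = 54.4; supply price = 15 + 0.8·38 = 45.4.
ΔQ = 47 − 38 = 9; wedge = 54.4 − 45.4 = 9.
Welfare loss = ½ × 9 × 9 = 40.50.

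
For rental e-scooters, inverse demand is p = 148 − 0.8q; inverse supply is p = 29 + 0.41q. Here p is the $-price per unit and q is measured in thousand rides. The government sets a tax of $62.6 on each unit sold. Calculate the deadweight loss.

$1619.32 thousand

Competitive equilibrium: 148 − 0.8q = 29 + 0.41q → q* = 98.3471, p* = 69.3223.
With the tax, the buyer price exceeds the seller price by 62.6: (148 − 0.8q) − (29 + 0.41q) = 62.6 → q' = 46.6116.
Δq = 98.3471 − 46.6116 = 51.7355; the wedge equals the tax, 62.6.
DWL = ½ × 51.7355 × 62.6 = $1619.32 thousand.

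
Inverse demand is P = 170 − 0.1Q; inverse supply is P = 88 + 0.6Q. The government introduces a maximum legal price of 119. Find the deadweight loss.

Competitive equilibrium: 170 − 0.1Q = 88 + 0.6Q → Q* = 117.1429, P* = 158.2857.
At the ceiling P = 119, quantity supplied = (119 − 88)/0.6 = 51.6667.
Willingness to pay at Q' = 51.6667: 170 − 0.1·51.6667 = 164.8333.
ΔQ = 117.1429 − 51.6667 = 65.4762; wedge = 164.8333 − 119 = 45.8333.
The triangle = ½ × 65.4762 × 45.8333 = 1500.50.

1500.50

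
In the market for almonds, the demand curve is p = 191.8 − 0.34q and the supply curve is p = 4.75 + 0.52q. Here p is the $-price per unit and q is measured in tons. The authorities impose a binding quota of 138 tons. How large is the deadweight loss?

Competitive equilibrium: 191.8 − 0.34q = 4.75 + 0.52q → q* = 217.5, p* = 117.85.
At q = 138: demand price = 191.8 − 0.34·138 = 144.88; supply price = 4.75 + 0.52·138 = 76.51.
Δq = 217.5 − 138 = 79.5; wedge = 144.88 − 76.51 = 68.37.
DWL = ½ × 79.5 × 68.37 = $2717.71.

$2717.71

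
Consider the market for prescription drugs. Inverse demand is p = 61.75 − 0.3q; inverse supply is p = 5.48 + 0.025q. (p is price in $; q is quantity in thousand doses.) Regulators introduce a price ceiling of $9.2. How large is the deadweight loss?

Competitive equilibrium: 61.75 − 0.3q = 5.48 + 0.025q → q* = 173.1385, p* = 9.8085.
At the ceiling p = 9.2, quantity supplied = (9.2 − 5.48)/0.025 = 148.8.
Willingness to pay at q' = 148.8: 61.75 − 0.3·148.8 = 17.11.
Δq = 173.1385 − 148.8 = 24.3385; wedge = 17.11 − 9.2 = 7.91.
The triangle = ½ × 24.3385 × 7.91 = $96.26 thousand.

$96.26 thousand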